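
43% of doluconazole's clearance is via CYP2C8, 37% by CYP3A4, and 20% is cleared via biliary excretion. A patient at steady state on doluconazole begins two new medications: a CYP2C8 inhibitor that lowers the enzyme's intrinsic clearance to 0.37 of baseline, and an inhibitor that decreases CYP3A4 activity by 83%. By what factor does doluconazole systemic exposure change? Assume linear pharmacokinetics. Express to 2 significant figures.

2.4

The CYP2C8 pathway (43% of clearance) is reduced to 0.37× activity: 0.43 × 0.37 = 0.1591.
The CYP3A4 pathway (37% of clearance) drops to 0.17× activity: 0.37 × 0.17 = 0.0629.
The remaining 20% of clearance is unaffected.
New clearance relative to baseline: 0.1591 + 0.0629 + 0.2 = 0.422.
Net systemic exposure ratio = 1 / 0.422 = 2.4.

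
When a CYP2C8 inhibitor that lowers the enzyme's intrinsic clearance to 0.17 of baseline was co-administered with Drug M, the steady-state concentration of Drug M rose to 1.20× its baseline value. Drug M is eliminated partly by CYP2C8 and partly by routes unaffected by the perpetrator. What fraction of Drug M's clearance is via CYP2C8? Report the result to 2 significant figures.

CL'/CL = 1 / 1.20 = 0.8333
0.17·fm + (1 − fm) = 0.8333
fm = (0.8333 − 1) / (0.17 − 1) = 0.20

0.20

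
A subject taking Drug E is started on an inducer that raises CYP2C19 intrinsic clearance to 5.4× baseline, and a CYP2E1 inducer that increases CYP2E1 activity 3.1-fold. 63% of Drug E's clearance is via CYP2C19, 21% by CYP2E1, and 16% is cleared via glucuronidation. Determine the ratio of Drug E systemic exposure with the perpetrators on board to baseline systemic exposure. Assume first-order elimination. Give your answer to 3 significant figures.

The CYP2C19 pathway (63% of clearance) increases to 5.4× activity: 0.63 × 5.4 = 3.402.
The CYP2E1 pathway (21% of clearance) rises to 3.1× activity: 0.21 × 3.1 = 0.651.
Non-CYP routes (16%) are unchanged.
New clearance relative to baseline: 3.402 + 0.651 + 0.16 = 4.213.
Net systemic exposure ratio = 1 / 4.213 = 0.237.

0.237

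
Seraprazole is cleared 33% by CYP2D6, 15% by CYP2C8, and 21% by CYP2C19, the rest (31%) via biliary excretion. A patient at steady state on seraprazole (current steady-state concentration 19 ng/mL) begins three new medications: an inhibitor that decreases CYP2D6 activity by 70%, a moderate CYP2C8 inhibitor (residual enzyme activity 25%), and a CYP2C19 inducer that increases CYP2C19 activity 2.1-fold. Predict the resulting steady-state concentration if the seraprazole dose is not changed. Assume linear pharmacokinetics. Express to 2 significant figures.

21 ng/mL

The CYP2D6 pathway (33% of clearance) falls to 0.3× activity: 0.33 × 0.3 = 0.099.
The CYP2C8 pathway (15% of clearance) falls to 0.25× activity: 0.15 × 0.25 = 0.0375.
The CYP2C19 pathway (21% of clearance) rises to 2.1× activity: 0.21 × 2.1 = 0.441.
Non-CYP routes (31%) are unchanged.
Relative clearance = 0.099 + 0.0375 + 0.441 + 0.31 = 0.8875.
New steady-state concentration = 19 / 0.8875 = 21 ng/mL (concentration scales inversely with clearance).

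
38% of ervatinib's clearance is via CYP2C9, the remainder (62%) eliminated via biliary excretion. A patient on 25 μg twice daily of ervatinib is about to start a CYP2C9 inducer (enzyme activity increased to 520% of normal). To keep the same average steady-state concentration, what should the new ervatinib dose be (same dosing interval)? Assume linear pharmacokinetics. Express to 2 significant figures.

CYP2C9: 0.38 × 5.2 = 1.976
Other: 0.62 (unchanged)
New clearance relative to baseline: 1.976 + 0.62 = 2.596.
Css,avg = (dose rate)/CL, so holding Css fixed requires dose ∝ CL: 25 × 2.596 = 65 μg.

65 μg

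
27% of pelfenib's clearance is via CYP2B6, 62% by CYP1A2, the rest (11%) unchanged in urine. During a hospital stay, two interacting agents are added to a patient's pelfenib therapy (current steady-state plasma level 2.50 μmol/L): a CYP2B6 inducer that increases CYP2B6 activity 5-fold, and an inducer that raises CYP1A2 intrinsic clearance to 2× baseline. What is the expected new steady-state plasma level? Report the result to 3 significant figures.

0.926 μmol/L

The CYP2B6 pathway (27% of clearance) increases to 5× activity: 0.27 × 5 = 1.35.
The CYP1A2 pathway (62% of clearance) rises to 2× activity: 0.62 × 2 = 1.24.
The remaining 11% of clearance is unaffected.
CL_new/CL_old = 1.35 + 1.24 + 0.11 = 2.7.
Steady-state plasma level ∝ 1/CL: new value = 2.50 / 2.7 = 0.926 μmol/L.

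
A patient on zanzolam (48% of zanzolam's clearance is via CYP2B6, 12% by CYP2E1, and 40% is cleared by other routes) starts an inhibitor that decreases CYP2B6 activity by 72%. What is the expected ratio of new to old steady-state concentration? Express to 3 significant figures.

1.53

The CYP2B6 pathway (48% of clearance) is reduced to 0.28× activity: 0.48 × 0.28 = 0.1344.
CYP2E1 (12%) and the residual 40% are unaffected.
New clearance relative to baseline: 0.1344 + 0.12 + 0.4 = 0.6544.
Steady-state concentration ratio = CL_old/CL_new = 1 / 0.6544 = 1.53.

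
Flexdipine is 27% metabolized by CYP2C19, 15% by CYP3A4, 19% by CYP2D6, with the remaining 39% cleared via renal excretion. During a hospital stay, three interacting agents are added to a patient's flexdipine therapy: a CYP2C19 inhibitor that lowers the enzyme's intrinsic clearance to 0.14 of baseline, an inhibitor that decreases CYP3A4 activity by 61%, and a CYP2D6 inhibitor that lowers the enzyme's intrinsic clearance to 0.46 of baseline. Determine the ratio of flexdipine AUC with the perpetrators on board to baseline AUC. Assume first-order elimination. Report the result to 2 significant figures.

1.7

The CYP2C19 pathway (27% of clearance) is reduced to 0.14× activity: 0.27 × 0.14 = 0.0378.
The CYP3A4 pathway (15% of clearance) falls to 0.39× activity: 0.15 × 0.39 = 0.0585.
The CYP2D6 pathway (19% of clearance) drops to 0.46× activity: 0.19 × 0.46 = 0.0874.
Non-CYP routes (39%) are unchanged.
New clearance relative to baseline: 0.0378 + 0.0585 + 0.0874 + 0.39 = 0.5737.
AUC ∝ 1/CL: fold-change = 1 / 0.5737 = 1.7.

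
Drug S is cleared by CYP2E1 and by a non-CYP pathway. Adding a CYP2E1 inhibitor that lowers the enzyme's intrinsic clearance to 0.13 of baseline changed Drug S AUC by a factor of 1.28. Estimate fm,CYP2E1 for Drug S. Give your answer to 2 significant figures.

0.25

CL'/CL = 1 / 1.28 = 0.7812
0.13·fm + (1 − fm) = 0.7812
fm = (0.7812 − 1) / (0.13 − 1) = 0.25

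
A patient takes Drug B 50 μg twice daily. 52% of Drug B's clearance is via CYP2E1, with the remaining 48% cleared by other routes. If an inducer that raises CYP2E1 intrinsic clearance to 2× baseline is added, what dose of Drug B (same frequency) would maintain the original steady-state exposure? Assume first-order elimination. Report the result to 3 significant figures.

The CYP2E1 pathway (52% of clearance) increases to 2× activity: 0.52 × 2 = 1.04.
Non-CYP routes (48%) are unchanged.
CL_new/CL_old = 1.04 + 0.48 = 1.52.
To maintain the same steady-state level, dose must scale with clearance: new dose = 50 × 1.52 = 76.0 μg.

76.0 μg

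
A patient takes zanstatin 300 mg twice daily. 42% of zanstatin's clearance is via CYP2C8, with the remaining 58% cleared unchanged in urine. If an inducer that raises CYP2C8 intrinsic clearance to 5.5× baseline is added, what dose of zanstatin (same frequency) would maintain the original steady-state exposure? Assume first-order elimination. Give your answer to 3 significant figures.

CYP2C8: 0.42 × 5.5 = 2.31
Other: 0.58 (unchanged)
New clearance relative to baseline: 2.31 + 0.58 = 2.89.
To maintain the same steady-state level, dose must scale with clearance: new dose = 300 × 2.89 = 867 mg.

867 mg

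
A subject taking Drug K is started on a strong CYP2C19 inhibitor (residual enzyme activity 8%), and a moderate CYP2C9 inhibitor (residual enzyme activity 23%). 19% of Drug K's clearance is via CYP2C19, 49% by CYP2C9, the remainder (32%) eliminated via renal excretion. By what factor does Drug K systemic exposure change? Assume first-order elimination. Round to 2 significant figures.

The CYP2C19 pathway (19% of clearance) drops to 0.08× activity: 0.19 × 0.08 = 0.0152.
The CYP2C9 pathway (49% of clearance) is reduced to 0.23× activity: 0.49 × 0.23 = 0.1127.
The remaining 32% of clearance is unaffected.
CL_new/CL_old = 0.0152 + 0.1127 + 0.32 = 0.4479.
Because systemic exposure varies inversely with clearance, the combined effect is 1 / 0.4479 = 2.2.

2.2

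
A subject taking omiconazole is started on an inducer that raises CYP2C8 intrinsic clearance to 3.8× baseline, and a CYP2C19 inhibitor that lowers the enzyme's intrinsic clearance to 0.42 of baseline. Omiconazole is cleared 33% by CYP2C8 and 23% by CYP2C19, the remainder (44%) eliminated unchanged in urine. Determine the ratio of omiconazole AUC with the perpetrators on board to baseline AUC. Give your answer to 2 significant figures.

0.56

The CYP2C8 pathway (33% of clearance) is boosted to 3.8× activity: 0.33 × 3.8 = 1.254.
The CYP2C19 pathway (23% of clearance) drops to 0.42× activity: 0.23 × 0.42 = 0.0966.
Non-CYP routes (44%) are unchanged.
CL_new/CL_old = 1.254 + 0.0966 + 0.44 = 1.7906.
Because AUC varies inversely with clearance, the combined effect is 1 / 1.7906 = 0.56.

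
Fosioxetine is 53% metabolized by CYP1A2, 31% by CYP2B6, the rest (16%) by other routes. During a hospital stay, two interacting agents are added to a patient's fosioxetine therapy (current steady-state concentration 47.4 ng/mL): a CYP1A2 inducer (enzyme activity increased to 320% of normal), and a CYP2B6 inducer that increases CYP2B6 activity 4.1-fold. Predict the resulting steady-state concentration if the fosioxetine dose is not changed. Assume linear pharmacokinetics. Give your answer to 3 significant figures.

The CYP1A2 pathway (53% of clearance) rises to 3.2× activity: 0.53 × 3.2 = 1.696.
The CYP2B6 pathway (31% of clearance) increases to 4.1× activity: 0.31 × 4.1 = 1.271.
The remaining 16% of clearance is unaffected.
New clearance relative to baseline: 1.696 + 1.271 + 0.16 = 3.127.
Steady-state concentration ∝ 1/CL: new value = 47.4 / 3.127 = 15.2 ng/mL.

15.2 ng/mL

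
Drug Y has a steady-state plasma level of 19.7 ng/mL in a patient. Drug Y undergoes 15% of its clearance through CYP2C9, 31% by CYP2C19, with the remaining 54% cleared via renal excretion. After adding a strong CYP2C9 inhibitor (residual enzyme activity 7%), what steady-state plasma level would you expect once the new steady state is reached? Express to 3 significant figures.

22.9 ng/mL

The CYP2C9 pathway (15% of clearance) drops to 0.07× activity: 0.15 × 0.07 = 0.0105.
CYP2C19 (31%) and the residual 54% are unaffected.
New clearance relative to baseline: 0.0105 + 0.31 + 0.54 = 0.8605.
With dosing unchanged, steady-state plasma level scales as 1/CL: 19.7 / 0.8605 = 22.9 ng/mL.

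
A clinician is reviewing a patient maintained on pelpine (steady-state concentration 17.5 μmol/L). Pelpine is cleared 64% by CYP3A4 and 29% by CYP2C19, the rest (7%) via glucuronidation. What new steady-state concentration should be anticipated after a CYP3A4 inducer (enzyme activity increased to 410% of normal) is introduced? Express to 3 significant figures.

5.86 μmol/L

CYP3A4: 0.64 × 4.1 = 2.624
CYP2C19: 0.29 (unchanged)
Other: 0.07 (unchanged)
New clearance relative to baseline: 2.624 + 0.29 + 0.07 = 2.984.
Steady-state concentration ∝ 1/CL, so new value = 17.5 / 2.984 = 5.86 μmol/L.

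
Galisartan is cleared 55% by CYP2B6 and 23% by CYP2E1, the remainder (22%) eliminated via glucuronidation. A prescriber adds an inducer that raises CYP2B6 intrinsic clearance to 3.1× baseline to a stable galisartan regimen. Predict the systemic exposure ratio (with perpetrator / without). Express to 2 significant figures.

0.46

The CYP2B6 pathway (55% of clearance) is boosted to 3.1× activity: 0.55 × 3.1 = 1.705.
CYP2E1 (23%) and the residual 22% are unaffected.
CL_new/CL_old = 1.705 + 0.23 + 0.22 = 2.155.
Since systemic exposure ∝ 1/CL, the ratio is 1 / 2.155 = 0.46.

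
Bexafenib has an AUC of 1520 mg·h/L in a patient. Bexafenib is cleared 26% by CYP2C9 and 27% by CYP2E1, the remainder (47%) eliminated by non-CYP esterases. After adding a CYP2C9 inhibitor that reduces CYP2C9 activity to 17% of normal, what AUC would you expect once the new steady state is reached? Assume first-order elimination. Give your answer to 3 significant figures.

CYP2C9: 0.26 × 0.17 = 0.0442
CYP2E1: 0.27 (unchanged)
Other: 0.47 (unchanged)
CL_new/CL_old = 0.0442 + 0.27 + 0.47 = 0.7842.
New AUC = baseline ÷ relative clearance = 1520 / 0.7842 = 1.94 × 10³ mg·h/L.

1.94 × 10³ mg·h/L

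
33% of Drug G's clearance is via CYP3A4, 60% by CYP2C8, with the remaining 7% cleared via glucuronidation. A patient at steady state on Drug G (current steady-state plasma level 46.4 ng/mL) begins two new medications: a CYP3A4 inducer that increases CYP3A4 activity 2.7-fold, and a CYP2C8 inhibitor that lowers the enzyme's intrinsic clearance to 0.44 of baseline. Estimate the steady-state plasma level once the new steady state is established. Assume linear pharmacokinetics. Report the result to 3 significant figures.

CYP3A4: 0.33 × 2.7 = 0.891
CYP2C8: 0.6 × 0.44 = 0.264
Other: 0.07 (unchanged)
Relative clearance = 0.891 + 0.264 + 0.07 = 1.225.
New steady-state plasma level = 46.4 / 1.225 = 37.9 ng/mL (concentration scales inversely with clearance).

37.9 ng/mL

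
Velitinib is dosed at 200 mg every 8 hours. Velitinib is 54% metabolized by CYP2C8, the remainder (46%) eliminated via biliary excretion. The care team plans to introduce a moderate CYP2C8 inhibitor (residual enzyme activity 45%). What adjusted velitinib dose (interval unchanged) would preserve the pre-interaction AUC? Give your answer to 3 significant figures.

The CYP2C8 pathway (54% of clearance) is reduced to 0.45× activity: 0.54 × 0.45 = 0.243.
The remaining 46% of clearance is unaffected.
New clearance relative to baseline: 0.243 + 0.46 = 0.703.
Exposure is unchanged when dose changes in proportion to clearance. New dose = 200 mg × 0.703 = 141 mg.

141 mg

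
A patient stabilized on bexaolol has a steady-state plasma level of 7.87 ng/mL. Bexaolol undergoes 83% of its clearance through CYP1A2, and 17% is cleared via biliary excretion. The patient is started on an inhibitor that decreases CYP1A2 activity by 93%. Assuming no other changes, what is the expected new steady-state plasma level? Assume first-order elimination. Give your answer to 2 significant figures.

35 ng/mL

CYP1A2: 0.83 × 0.07 = 0.0581
Other: 0.17 (unchanged)
CL_new/CL_old = 0.0581 + 0.17 = 0.2281.
Steady-state plasma level ∝ 1/CL, so new value = 7.87 / 0.2281 = 35 ng/mL.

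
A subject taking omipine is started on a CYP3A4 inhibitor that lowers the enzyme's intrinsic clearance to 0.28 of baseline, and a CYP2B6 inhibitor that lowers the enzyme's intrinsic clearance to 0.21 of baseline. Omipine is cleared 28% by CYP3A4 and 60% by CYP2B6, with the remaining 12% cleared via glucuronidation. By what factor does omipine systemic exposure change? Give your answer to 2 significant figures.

3.1

The CYP3A4 pathway (28% of clearance) falls to 0.28× activity: 0.28 × 0.28 = 0.0784.
The CYP2B6 pathway (60% of clearance) is reduced to 0.21× activity: 0.6 × 0.21 = 0.126.
Non-CYP routes (12%) are unchanged.
Relative clearance = 0.0784 + 0.126 + 0.12 = 0.3244.
Because systemic exposure varies inversely with clearance, the combined effect is 1 / 0.3244 = 3.1.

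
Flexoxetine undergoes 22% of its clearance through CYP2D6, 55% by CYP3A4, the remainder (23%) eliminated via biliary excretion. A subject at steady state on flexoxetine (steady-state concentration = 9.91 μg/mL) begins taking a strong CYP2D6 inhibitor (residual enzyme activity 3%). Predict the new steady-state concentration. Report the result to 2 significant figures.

CYP2D6: 0.22 × 0.03 = 0.0066
CYP3A4: 0.55 (unchanged)
Other: 0.23 (unchanged)
CL_new/CL_old = 0.0066 + 0.55 + 0.23 = 0.7866.
New steady-state concentration = baseline ÷ relative clearance = 9.91 / 0.7866 = 13 μg/mL.

13 μg/mL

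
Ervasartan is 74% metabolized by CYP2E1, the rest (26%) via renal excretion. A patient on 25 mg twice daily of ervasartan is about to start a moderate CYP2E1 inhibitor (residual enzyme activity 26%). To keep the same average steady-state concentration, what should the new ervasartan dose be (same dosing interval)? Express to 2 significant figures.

11 mg

The CYP2E1 pathway (74% of clearance) falls to 0.26× activity: 0.74 × 0.26 = 0.1924.
Non-CYP routes (26%) are unchanged.
Relative clearance = 0.1924 + 0.26 = 0.4524.
Css,avg = (dose rate)/CL, so holding Css fixed requires dose ∝ CL: 25 × 0.4524 = 11 mg.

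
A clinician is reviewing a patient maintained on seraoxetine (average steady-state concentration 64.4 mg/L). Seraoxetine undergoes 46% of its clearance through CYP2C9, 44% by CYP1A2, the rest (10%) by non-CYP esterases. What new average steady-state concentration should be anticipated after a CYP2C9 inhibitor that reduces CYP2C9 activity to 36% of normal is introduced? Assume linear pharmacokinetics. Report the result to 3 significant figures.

CYP2C9: 0.46 × 0.36 = 0.1656
CYP1A2: 0.44 (unchanged)
Other: 0.1 (unchanged)
New clearance relative to baseline: 0.1656 + 0.44 + 0.1 = 0.7056.
New average steady-state concentration = baseline ÷ relative clearance = 64.4 / 0.7056 = 91.3 mg/L.

91.3 mg/L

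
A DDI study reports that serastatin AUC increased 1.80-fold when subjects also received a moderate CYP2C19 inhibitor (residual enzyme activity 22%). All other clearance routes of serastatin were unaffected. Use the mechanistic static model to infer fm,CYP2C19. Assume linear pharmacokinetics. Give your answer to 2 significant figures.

0.57

Let x = fm,CYP2C19. Because AUC ∝ 1/CL, relative clearance fell to 1/1.80 = 0.5556.
Only the CYP2C19 route changed, so 0.5556 = x·0.22 + (1 − x), giving x = 0.57.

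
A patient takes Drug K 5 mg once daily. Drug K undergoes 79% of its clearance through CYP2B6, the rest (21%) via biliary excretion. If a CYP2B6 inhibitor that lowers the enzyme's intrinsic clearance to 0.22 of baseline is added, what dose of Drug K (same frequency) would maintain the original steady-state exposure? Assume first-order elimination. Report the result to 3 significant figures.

CYP2B6: 0.79 × 0.22 = 0.1738
Other: 0.21 (unchanged)
CL_new/CL_old = 0.1738 + 0.21 = 0.3838.
Css,avg = (dose rate)/CL, so holding Css fixed requires dose ∝ CL: 5 × 0.3838 = 1.92 mg.

1.92 mg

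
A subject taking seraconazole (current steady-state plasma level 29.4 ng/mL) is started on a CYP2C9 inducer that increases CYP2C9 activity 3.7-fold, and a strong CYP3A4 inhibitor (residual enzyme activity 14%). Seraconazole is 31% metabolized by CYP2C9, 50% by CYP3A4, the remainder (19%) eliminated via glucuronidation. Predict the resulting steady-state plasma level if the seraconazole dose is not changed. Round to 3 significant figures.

The CYP2C9 pathway (31% of clearance) increases to 3.7× activity: 0.31 × 3.7 = 1.147.
The CYP3A4 pathway (50% of clearance) drops to 0.14× activity: 0.5 × 0.14 = 0.07.
The remaining 19% of clearance is unaffected.
Relative clearance = 1.147 + 0.07 + 0.19 = 1.407.
New steady-state plasma level = 29.4 / 1.407 = 20.9 ng/mL (concentration scales inversely with clearance).

20.9 ng/mL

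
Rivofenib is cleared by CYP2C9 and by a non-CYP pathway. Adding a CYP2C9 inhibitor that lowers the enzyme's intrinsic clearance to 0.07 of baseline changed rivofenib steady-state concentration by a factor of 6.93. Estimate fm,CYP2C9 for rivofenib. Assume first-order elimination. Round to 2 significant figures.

0.92

CL'/CL = 1 / 6.93 = 0.1443
0.07·fm + (1 − fm) = 0.1443
fm = (0.1443 − 1) / (0.07 − 1) = 0.92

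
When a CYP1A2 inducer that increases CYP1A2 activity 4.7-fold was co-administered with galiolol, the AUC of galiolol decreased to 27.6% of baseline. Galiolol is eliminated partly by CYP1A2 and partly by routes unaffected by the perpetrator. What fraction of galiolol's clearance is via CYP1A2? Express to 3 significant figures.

CL'/CL = 1 / 0.276 = 3.623
4.7·fm + (1 − fm) = 3.623
fm = (3.623 − 1) / (4.7 − 1) = 0.709

0.709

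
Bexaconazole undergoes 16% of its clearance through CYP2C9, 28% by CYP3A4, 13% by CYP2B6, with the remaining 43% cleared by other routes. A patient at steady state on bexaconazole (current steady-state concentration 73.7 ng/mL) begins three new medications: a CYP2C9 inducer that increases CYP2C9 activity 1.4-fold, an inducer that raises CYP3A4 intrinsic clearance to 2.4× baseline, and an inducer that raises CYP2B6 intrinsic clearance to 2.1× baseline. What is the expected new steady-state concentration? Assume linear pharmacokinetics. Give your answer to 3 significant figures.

The CYP2C9 pathway (16% of clearance) is boosted to 1.4× activity: 0.16 × 1.4 = 0.224.
The CYP3A4 pathway (28% of clearance) increases to 2.4× activity: 0.28 × 2.4 = 0.672.
The CYP2B6 pathway (13% of clearance) increases to 2.1× activity: 0.13 × 2.1 = 0.273.
Non-CYP routes (43%) are unchanged.
New clearance relative to baseline: 0.224 + 0.672 + 0.273 + 0.43 = 1.599.
New steady-state concentration = 73.7 / 1.599 = 46.1 ng/mL (concentration scales inversely with clearance).

46.1 ng/mL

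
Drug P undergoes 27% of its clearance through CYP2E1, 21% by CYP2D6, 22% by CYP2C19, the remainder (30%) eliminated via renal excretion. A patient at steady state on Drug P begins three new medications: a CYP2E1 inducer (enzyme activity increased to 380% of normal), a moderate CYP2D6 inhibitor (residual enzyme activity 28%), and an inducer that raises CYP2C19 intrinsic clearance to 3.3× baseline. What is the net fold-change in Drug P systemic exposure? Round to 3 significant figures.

The CYP2E1 pathway (27% of clearance) increases to 3.8× activity: 0.27 × 3.8 = 1.026.
The CYP2D6 pathway (21% of clearance) drops to 0.28× activity: 0.21 × 0.28 = 0.0588.
The CYP2C19 pathway (22% of clearance) increases to 3.3× activity: 0.22 × 3.3 = 0.726.
Non-CYP routes (30%) are unchanged.
New clearance relative to baseline: 1.026 + 0.0588 + 0.726 + 0.3 = 2.1108.
Net systemic exposure ratio = 1 / 2.1108 = 0.474.

0.474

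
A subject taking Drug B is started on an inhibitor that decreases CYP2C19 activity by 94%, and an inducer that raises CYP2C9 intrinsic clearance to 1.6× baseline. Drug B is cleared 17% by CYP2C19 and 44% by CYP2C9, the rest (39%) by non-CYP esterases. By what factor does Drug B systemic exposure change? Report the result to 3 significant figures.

0.906

The CYP2C19 pathway (17% of clearance) is reduced to 0.06× activity: 0.17 × 0.06 = 0.0102.
The CYP2C9 pathway (44% of clearance) is boosted to 1.6× activity: 0.44 × 1.6 = 0.704.
The remaining 39% of clearance is unaffected.
CL_new/CL_old = 0.0102 + 0.704 + 0.39 = 1.1042.
Net systemic exposure ratio = 1 / 1.1042 = 0.906.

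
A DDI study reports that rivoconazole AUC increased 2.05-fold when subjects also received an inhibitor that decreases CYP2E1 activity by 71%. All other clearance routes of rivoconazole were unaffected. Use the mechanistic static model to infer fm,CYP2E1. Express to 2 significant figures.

0.72

Write x for the fraction cleared via CYP2E1. The observed AUC change means clearance fell to 1/2.05 = 0.4878 of baseline.
Setting x·0.29 + (1 − x) = 0.4878 and solving: x = (0.4878 − 1)/(0.29 − 1) = 0.72.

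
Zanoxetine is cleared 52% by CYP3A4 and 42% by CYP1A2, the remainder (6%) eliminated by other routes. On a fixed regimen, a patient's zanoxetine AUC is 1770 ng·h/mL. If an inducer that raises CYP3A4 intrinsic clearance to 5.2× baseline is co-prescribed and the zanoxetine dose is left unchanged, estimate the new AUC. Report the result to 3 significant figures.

CYP3A4: 0.52 × 5.2 = 2.704
CYP1A2: 0.42 (unchanged)
Other: 0.06 (unchanged)
New clearance relative to baseline: 2.704 + 0.42 + 0.06 = 3.184.
With dosing unchanged, AUC scales as 1/CL: 1770 / 3.184 = 556 ng·h/mL.

556 ng·h/mL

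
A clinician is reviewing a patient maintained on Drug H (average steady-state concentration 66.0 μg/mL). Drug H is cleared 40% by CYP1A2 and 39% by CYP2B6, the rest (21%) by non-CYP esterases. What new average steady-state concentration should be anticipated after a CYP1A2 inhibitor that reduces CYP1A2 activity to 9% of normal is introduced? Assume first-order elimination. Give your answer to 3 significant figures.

104 μg/mL

CYP1A2: 0.4 × 0.09 = 0.036
CYP2B6: 0.39 (unchanged)
Other: 0.21 (unchanged)
Relative clearance = 0.036 + 0.39 + 0.21 = 0.636.
New average steady-state concentration = baseline ÷ relative clearance = 66.0 / 0.636 = 104 μg/mL.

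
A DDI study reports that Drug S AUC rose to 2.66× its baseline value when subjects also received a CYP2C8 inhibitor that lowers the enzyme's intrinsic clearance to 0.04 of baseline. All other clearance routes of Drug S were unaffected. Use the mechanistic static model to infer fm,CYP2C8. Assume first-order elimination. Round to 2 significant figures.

CL'/CL = 1 / 2.66 = 0.3759
0.04·fm + (1 − fm) = 0.3759
fm = (0.3759 − 1) / (0.04 − 1) = 0.65

0.65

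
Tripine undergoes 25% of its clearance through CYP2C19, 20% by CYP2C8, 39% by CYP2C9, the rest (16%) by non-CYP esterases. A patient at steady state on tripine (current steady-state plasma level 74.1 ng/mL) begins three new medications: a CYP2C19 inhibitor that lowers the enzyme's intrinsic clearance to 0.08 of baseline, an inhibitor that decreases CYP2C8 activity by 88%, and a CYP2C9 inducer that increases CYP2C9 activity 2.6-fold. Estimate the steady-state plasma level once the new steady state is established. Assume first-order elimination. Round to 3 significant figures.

60.8 ng/mL

CYP2C19: 0.25 × 0.08 = 0.02
CYP2C8: 0.2 × 0.12 = 0.024
CYP2C9: 0.39 × 2.6 = 1.014
Other: 0.16 (unchanged)
CL_new/CL_old = 0.02 + 0.024 + 1.014 + 0.16 = 1.218.
Steady-state plasma level ∝ 1/CL: new value = 74.1 / 1.218 = 60.8 ng/mL.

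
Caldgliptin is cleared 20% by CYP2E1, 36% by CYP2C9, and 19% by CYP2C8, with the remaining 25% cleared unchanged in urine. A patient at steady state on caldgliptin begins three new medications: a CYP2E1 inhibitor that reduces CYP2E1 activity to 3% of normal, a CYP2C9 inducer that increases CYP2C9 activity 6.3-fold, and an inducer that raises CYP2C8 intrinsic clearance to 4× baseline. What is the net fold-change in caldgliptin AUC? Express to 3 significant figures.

CYP2E1: 0.2 × 0.03 = 0.006
CYP2C9: 0.36 × 6.3 = 2.268
CYP2C8: 0.19 × 4 = 0.76
Other: 0.25 (unchanged)
Relative clearance = 0.006 + 2.268 + 0.76 + 0.25 = 3.284.
AUC ∝ 1/CL: fold-change = 1 / 3.284 = 0.305.

0.305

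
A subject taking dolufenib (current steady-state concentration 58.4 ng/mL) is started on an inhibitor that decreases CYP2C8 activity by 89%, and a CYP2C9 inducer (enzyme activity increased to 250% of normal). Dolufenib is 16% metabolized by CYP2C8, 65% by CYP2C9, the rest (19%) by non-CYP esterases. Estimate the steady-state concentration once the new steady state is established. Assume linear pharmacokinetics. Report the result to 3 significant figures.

31.9 ng/mL

CYP2C8: 0.16 × 0.11 = 0.0176
CYP2C9: 0.65 × 2.5 = 1.625
Other: 0.19 (unchanged)
Relative clearance = 0.0176 + 1.625 + 0.19 = 1.8326.
Dividing the baseline by the relative clearance: 58.4 / 1.8326 = 31.9 ng/mL.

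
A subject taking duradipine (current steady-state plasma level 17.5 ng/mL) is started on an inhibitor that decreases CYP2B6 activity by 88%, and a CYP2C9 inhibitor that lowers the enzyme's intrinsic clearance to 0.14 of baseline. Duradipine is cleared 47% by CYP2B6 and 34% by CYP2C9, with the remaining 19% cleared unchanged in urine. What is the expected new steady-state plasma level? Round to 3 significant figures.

59.5 ng/mL

The CYP2B6 pathway (47% of clearance) is reduced to 0.12× activity: 0.47 × 0.12 = 0.0564.
The CYP2C9 pathway (34% of clearance) falls to 0.14× activity: 0.34 × 0.14 = 0.0476.
Non-CYP routes (19%) are unchanged.
New clearance relative to baseline: 0.0564 + 0.0476 + 0.19 = 0.294.
New steady-state plasma level = 17.5 / 0.294 = 59.5 ng/mL (concentration scales inversely with clearance).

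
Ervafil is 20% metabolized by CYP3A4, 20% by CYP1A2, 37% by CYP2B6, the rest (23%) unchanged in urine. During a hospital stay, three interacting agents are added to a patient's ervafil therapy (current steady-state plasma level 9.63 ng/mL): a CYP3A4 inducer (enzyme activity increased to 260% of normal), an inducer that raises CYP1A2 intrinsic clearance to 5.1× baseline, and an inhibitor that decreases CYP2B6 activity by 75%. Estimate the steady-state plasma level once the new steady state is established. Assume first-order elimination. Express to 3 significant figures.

CYP3A4: 0.2 × 2.6 = 0.52
CYP1A2: 0.2 × 5.1 = 1.02
CYP2B6: 0.37 × 0.25 = 0.0925
Other: 0.23 (unchanged)
Relative clearance = 0.52 + 1.02 + 0.0925 + 0.23 = 1.8625.
Steady-state plasma level ∝ 1/CL: new value = 9.63 / 1.8625 = 5.17 ng/mL.

5.17 ng/mL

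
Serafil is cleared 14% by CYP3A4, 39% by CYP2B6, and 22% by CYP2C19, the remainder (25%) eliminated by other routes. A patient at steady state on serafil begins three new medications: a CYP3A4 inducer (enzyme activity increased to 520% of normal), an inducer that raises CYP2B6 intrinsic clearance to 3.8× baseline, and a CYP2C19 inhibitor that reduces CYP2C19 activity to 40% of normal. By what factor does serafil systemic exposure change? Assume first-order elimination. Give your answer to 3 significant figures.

The CYP3A4 pathway (14% of clearance) rises to 5.2× activity: 0.14 × 5.2 = 0.728.
The CYP2B6 pathway (39% of clearance) rises to 3.8× activity: 0.39 × 3.8 = 1.482.
The CYP2C19 pathway (22% of clearance) is reduced to 0.4× activity: 0.22 × 0.4 = 0.088.
The remaining 25% of clearance is unaffected.
New clearance relative to baseline: 0.728 + 1.482 + 0.088 + 0.25 = 2.548.
Net systemic exposure ratio = 1 / 2.548 = 0.392.

0.392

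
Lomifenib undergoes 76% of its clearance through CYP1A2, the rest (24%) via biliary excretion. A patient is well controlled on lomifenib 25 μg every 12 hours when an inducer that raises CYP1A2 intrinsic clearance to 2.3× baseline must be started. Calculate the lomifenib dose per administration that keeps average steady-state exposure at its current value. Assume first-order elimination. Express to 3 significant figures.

49.7 μg

The CYP1A2 pathway (76% of clearance) increases to 2.3× activity: 0.76 × 2.3 = 1.748.
The remaining 24% of clearance is unaffected.
Relative clearance = 1.748 + 0.24 = 1.988.
Exposure is unchanged when dose changes in proportion to clearance. New dose = 25 μg × 1.988 = 49.7 μg.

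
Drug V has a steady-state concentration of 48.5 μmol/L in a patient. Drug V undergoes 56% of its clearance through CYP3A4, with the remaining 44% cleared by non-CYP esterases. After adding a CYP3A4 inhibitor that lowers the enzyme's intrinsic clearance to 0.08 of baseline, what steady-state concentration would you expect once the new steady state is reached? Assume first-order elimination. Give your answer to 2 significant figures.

CYP3A4: 0.56 × 0.08 = 0.0448
Other: 0.44 (unchanged)
New clearance relative to baseline: 0.0448 + 0.44 = 0.4848.
Steady-state concentration ∝ 1/CL, so new value = 48.5 / 0.4848 = 1.0 × 10² μmol/L.

1.0 × 10² μmol/L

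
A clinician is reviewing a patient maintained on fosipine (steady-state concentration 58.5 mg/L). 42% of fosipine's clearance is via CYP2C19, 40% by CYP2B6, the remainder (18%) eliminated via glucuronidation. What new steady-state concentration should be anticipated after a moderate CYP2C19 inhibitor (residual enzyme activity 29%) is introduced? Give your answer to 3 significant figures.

The CYP2C19 pathway (42% of clearance) is reduced to 0.29× activity: 0.42 × 0.29 = 0.1218.
CYP2B6 (40%) and the residual 18% are unaffected.
CL_new/CL_old = 0.1218 + 0.4 + 0.18 = 0.7018.
Steady-state concentration ∝ 1/CL, so new value = 58.5 / 0.7018 = 83.4 mg/L.

83.4 mg/L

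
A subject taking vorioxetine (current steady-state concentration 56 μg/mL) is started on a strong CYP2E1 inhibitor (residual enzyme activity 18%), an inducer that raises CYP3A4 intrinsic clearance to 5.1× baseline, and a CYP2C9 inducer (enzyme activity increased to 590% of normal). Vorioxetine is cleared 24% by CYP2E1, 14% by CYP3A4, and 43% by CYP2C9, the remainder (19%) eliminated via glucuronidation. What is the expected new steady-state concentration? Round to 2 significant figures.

16 μg/mL

The CYP2E1 pathway (24% of clearance) falls to 0.18× activity: 0.24 × 0.18 = 0.0432.
The CYP3A4 pathway (14% of clearance) rises to 5.1× activity: 0.14 × 5.1 = 0.714.
The CYP2C9 pathway (43% of clearance) rises to 5.9× activity: 0.43 × 5.9 = 2.537.
Non-CYP routes (19%) are unchanged.
Relative clearance = 0.0432 + 0.714 + 2.537 + 0.19 = 3.4842.
Steady-state concentration ∝ 1/CL: new value = 56 / 3.4842 = 16 μg/mL.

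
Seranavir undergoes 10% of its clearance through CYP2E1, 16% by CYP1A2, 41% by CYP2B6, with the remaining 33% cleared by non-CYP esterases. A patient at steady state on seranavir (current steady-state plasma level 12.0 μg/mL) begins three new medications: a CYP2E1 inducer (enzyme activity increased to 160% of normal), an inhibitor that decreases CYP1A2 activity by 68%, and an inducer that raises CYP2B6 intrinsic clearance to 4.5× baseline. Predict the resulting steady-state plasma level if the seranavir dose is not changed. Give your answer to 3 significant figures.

5.03 μg/mL

CYP2E1: 0.1 × 1.6 = 0.16
CYP1A2: 0.16 × 0.32 = 0.0512
CYP2B6: 0.41 × 4.5 = 1.845
Other: 0.33 (unchanged)
New clearance relative to baseline: 0.16 + 0.0512 + 1.845 + 0.33 = 2.3862.
New steady-state plasma level = 12.0 / 2.3862 = 5.03 μg/mL (concentration scales inversely with clearance).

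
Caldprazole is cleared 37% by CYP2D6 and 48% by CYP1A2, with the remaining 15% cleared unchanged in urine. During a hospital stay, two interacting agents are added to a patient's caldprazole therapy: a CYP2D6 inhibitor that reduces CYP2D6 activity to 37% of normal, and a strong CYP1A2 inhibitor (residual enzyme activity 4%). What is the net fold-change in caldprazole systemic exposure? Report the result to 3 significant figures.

The CYP2D6 pathway (37% of clearance) drops to 0.37× activity: 0.37 × 0.37 = 0.1369.
The CYP1A2 pathway (48% of clearance) drops to 0.04× activity: 0.48 × 0.04 = 0.0192.
The remaining 15% of clearance is unaffected.
Relative clearance = 0.1369 + 0.0192 + 0.15 = 0.3061.
Because systemic exposure varies inversely with clearance, the combined effect is 1 / 0.3061 = 3.27.

3.27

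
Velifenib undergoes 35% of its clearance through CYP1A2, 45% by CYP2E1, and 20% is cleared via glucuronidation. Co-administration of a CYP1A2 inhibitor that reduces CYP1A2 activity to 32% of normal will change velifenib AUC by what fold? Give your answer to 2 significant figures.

The CYP1A2 pathway (35% of clearance) is reduced to 0.32× activity: 0.35 × 0.32 = 0.112.
CYP2E1 (45%) and the residual 20% are unaffected.
New clearance relative to baseline: 0.112 + 0.45 + 0.2 = 0.762.
AUC ratio = CL_old/CL_new = 1 / 0.762 = 1.3.

1.3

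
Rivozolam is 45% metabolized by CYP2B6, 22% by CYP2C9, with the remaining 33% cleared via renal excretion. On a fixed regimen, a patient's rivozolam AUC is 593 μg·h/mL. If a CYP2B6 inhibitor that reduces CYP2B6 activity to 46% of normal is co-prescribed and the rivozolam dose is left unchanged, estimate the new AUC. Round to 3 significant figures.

783 μg·h/mL

CYP2B6: 0.45 × 0.46 = 0.207
CYP2C9: 0.22 (unchanged)
Other: 0.33 (unchanged)
Relative clearance = 0.207 + 0.22 + 0.33 = 0.757.
AUC ∝ 1/CL, so new value = 593 / 0.757 = 783 μg·h/mL.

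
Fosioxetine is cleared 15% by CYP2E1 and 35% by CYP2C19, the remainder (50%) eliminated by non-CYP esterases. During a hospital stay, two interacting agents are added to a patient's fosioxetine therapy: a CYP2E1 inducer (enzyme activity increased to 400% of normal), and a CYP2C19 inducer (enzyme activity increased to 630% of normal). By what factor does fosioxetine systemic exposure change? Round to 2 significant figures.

0.30

CYP2E1: 0.15 × 4 = 0.6
CYP2C19: 0.35 × 6.3 = 2.205
Other: 0.5 (unchanged)
CL_new/CL_old = 0.6 + 2.205 + 0.5 = 3.305.
Net systemic exposure ratio = 1 / 3.305 = 0.30.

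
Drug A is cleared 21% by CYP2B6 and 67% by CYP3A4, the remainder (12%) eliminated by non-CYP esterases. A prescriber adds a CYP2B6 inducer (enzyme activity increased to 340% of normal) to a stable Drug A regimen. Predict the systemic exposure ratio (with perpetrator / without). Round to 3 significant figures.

The CYP2B6 pathway (21% of clearance) increases to 3.4× activity: 0.21 × 3.4 = 0.714.
CYP3A4 (67%) and the residual 12% are unaffected.
CL_new/CL_old = 0.714 + 0.67 + 0.12 = 1.504.
Systemic exposure ratio = CL_old/CL_new = 1 / 1.504 = 0.665.

0.665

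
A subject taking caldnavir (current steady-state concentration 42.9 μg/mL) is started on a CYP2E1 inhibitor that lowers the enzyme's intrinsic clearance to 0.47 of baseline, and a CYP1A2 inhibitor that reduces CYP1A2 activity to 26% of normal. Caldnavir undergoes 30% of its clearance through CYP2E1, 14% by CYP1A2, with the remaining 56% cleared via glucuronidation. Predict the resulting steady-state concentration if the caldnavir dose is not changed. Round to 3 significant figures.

CYP2E1: 0.3 × 0.47 = 0.141
CYP1A2: 0.14 × 0.26 = 0.0364
Other: 0.56 (unchanged)
CL_new/CL_old = 0.141 + 0.0364 + 0.56 = 0.7374.
New steady-state concentration = 42.9 / 0.7374 = 58.2 μg/mL (concentration scales inversely with clearance).

58.2 μg/mL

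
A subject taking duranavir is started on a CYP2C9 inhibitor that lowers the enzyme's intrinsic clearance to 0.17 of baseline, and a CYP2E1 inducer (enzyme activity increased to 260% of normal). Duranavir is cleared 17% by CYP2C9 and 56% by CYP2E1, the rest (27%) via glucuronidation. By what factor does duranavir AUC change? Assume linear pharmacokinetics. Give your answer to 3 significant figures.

0.570

The CYP2C9 pathway (17% of clearance) is reduced to 0.17× activity: 0.17 × 0.17 = 0.0289.
The CYP2E1 pathway (56% of clearance) increases to 2.6× activity: 0.56 × 2.6 = 1.456.
The remaining 27% of clearance is unaffected.
CL_new/CL_old = 0.0289 + 1.456 + 0.27 = 1.7549.
Because AUC varies inversely with clearance, the combined effect is 1 / 1.7549 = 0.570.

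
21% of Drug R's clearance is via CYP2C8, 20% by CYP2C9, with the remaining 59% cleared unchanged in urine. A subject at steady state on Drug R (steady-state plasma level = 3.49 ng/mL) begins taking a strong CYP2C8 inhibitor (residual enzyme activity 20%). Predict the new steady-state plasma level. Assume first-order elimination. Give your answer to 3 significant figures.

The CYP2C8 pathway (21% of clearance) falls to 0.2× activity: 0.21 × 0.2 = 0.042.
CYP2C9 (20%) and the residual 59% are unaffected.
CL_new/CL_old = 0.042 + 0.2 + 0.59 = 0.832.
Steady-state plasma level ∝ 1/CL, so new value = 3.49 / 0.832 = 4.19 ng/mL.

4.19 ng/mL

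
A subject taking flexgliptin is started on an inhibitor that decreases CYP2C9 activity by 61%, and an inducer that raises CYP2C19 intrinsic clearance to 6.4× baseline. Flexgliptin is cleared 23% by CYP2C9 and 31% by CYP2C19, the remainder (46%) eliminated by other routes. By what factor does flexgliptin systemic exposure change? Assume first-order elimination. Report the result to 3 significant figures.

0.395

The CYP2C9 pathway (23% of clearance) falls to 0.39× activity: 0.23 × 0.39 = 0.0897.
The CYP2C19 pathway (31% of clearance) increases to 6.4× activity: 0.31 × 6.4 = 1.984.
The remaining 46% of clearance is unaffected.
New clearance relative to baseline: 0.0897 + 1.984 + 0.46 = 2.5337.
Because systemic exposure varies inversely with clearance, the combined effect is 1 / 2.5337 = 0.395.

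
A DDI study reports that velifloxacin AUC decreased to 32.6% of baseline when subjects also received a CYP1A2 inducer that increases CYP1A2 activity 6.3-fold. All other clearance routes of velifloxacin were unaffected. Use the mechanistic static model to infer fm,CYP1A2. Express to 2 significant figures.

0.39

Call the CYP1A2 fraction fm. After the interaction, CL_new/CL_old = fm × 6.3 + (1 − fm).
AUC ratio = 1 / (new CL fraction), so new CL fraction = 1 / 0.326 = 3.067.
fm × 6.3 + 1 − fm = 3.067  ⇒  fm × (6.3 − 1) = 2.067  ⇒  fm = 0.39.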